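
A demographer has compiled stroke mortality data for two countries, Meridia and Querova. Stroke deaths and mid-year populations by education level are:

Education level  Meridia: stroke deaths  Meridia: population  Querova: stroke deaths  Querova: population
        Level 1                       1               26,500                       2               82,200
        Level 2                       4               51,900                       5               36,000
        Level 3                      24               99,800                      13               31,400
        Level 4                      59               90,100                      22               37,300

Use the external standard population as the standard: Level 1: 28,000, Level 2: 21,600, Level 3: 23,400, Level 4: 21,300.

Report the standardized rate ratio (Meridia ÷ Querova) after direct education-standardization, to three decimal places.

Education-specific rates per 100,000 for Meridia: 3.77, 7.71, 24.05, 65.48.
For Querova: 2.43, 13.89, 41.40, 58.98.
Standard total = 94,300; weights = 0.2969, 0.2291, 0.2481, 0.2259.
Meridia: 0.2969×3.77 + 0.2291×7.71 + 0.2481×24.05 + 0.2259×65.48 = 23.6442 per 100,000.
Querova: 0.2969×2.43 + 0.2291×13.89 + 0.2481×41.40 + 0.2259×58.98 = 27.4996 per 100,000.
Ratio = 23.6442 ÷ 27.4996 = 0.85980.

0.860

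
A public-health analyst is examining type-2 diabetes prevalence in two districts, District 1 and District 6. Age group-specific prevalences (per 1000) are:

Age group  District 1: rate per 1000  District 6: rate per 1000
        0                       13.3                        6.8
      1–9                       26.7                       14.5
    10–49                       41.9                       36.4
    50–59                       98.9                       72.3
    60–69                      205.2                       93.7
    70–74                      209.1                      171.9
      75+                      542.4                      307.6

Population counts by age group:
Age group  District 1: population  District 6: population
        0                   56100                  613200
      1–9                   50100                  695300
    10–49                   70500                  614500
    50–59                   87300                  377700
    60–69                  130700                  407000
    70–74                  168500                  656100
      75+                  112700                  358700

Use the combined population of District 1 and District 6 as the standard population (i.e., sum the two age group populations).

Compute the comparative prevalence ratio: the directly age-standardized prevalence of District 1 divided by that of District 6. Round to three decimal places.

Combined standard total = 4398400; weights = 0.1522, 0.1695, 0.1557, 0.1057, 0.1222, 0.1875, 0.1072.
District 1: 0.1522×13.3 + 0.1695×26.7 + 0.1557×41.9 + 0.1057×98.9 + 0.1222×205.2 + 0.1875×209.1 + 0.1072×542.4 = 145.9488 per 1000.
District 6: 0.1522×6.8 + 0.1695×14.5 + 0.1557×36.4 + 0.1057×72.3 + 0.1222×93.7 + 0.1875×171.9 + 0.1072×307.6 = 93.4537 per 1000.
Ratio = 145.9488 ÷ 93.4537 = 1.56172.

1.562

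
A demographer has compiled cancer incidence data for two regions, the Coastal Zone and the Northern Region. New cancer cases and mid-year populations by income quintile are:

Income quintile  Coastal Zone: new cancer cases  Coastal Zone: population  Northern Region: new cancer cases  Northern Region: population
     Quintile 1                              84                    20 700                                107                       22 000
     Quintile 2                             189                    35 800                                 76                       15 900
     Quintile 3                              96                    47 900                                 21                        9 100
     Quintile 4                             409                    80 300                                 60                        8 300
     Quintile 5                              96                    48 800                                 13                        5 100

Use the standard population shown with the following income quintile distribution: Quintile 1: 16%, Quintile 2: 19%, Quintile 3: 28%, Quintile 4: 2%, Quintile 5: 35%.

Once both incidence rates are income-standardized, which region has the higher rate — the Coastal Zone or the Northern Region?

Income-specific rates per 100 000 for the Coastal Zone: 405.80, 527.93, 200.42, 509.34, 196.72.
For the Northern Region: 486.36, 477.99, 230.77, 722.89, 254.90.
Standard weights: 0.16, 0.19, 0.28, 0.02, 0.35.
The Coastal Zone: 0.1600×405.80 + 0.1900×527.93 + 0.2800×200.42 + 0.0200×509.34 + 0.3500×196.72 = 300.3910 per 100 000.
The Northern Region: 0.1600×486.36 + 0.1900×477.99 + 0.2800×230.77 + 0.0200×722.89 + 0.3500×254.90 = 336.9247 per 100 000.

Northern Region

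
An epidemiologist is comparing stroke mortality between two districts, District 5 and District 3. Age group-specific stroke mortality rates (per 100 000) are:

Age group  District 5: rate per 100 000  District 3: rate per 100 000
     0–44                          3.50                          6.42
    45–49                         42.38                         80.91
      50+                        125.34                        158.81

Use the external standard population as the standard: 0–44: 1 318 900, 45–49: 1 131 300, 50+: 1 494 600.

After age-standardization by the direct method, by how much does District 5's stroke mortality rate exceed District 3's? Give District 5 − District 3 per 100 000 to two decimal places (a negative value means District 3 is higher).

-24.71

Standard total = 3 944 800; weights = 0.3343, 0.2868, 0.3789.
District 5: 0.3343×3.50 + 0.2868×42.38 + 0.3789×125.34 = 60.8127 per 100 000.
District 3: 0.3343×6.42 + 0.2868×80.91 + 0.3789×158.81 = 85.5197 per 100 000.
Difference = 60.8127 − 85.5197 = -24.7071.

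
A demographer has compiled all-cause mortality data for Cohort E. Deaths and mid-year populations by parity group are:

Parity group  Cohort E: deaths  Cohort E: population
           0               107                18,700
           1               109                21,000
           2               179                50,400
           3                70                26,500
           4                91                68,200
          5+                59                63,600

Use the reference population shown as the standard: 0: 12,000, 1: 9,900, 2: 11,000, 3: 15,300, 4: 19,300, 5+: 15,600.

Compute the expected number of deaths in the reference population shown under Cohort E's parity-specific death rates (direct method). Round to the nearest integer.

240

Parity-specific rates per 100,000 for Cohort E: 572.19, 519.05, 355.16, 264.15, 133.43, 92.77.
Expected deaths = Σ (standard pop × parity-specific rate ÷ 100,000)
= 12,000×572.19/100,000 + 9,900×519.05/100,000 + 11,000×355.16/100,000 + 15,300×264.15/100,000 + 19,300×133.43/100,000 + 15,600×92.77/100,000
= 68.66 + 51.39 + 39.07 + 40.42 + 25.75 + 14.47 = 239.76.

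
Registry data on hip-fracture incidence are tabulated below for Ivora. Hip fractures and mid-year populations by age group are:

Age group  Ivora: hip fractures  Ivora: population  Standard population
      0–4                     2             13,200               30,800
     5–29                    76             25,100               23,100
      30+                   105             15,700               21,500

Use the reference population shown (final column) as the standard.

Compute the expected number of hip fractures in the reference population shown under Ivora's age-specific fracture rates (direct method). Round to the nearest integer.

Age-specific rates per 100,000 for Ivora: 15.15, 302.79, 668.79.
Expected hip fractures = Σ (standard pop × age-specific rate ÷ 100,000)
= 30,800×15.15/100,000 + 23,100×302.79/100,000 + 21,500×668.79/100,000
= 4.67 + 69.94 + 143.79 = 218.40.

218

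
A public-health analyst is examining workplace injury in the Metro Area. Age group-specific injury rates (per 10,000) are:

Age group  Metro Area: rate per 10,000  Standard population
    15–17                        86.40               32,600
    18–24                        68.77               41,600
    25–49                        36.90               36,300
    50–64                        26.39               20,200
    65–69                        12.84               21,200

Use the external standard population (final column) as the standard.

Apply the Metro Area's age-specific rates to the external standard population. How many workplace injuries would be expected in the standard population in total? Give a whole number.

Expected workplace injuries = Σ (standard pop × age-specific rate ÷ 10,000)
= 32,600×86.40/10,000 + 41,600×68.77/10,000 + 36,300×36.90/10,000 + 20,200×26.39/10,000 + 21,200×12.84/10,000
= 281.66 + 286.08 + 133.95 + 53.31 + 27.22 = 782.22.

782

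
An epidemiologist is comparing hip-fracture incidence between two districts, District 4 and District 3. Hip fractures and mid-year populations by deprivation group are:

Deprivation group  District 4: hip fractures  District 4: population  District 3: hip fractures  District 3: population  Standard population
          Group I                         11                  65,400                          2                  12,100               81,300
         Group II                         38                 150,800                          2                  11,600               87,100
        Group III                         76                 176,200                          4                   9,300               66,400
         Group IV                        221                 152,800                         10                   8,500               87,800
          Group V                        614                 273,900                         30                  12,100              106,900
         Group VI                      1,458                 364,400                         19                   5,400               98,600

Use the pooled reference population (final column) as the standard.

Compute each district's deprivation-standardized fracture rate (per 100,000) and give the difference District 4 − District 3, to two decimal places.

Deprivation-specific rates per 100,000 for District 4: 16.82, 25.20, 43.13, 144.63, 224.17, 400.11.
For District 3: 16.53, 17.24, 43.01, 117.65, 247.93, 351.85.
Standard total = 528,100; weights = 0.1539, 0.1649, 0.1257, 0.1663, 0.2024, 0.1867.
District 4: 0.1539×16.82 + 0.1649×25.20 + 0.1257×43.13 + 0.1663×144.63 + 0.2024×224.17 + 0.1867×400.11 = 156.2955 per 100,000.
District 3: 0.1539×16.53 + 0.1649×17.24 + 0.1257×43.01 + 0.1663×117.65 + 0.2024×247.93 + 0.1867×351.85 = 146.2367 per 100,000.
Difference = 156.2955 − 146.2367 = 10.0588.

10.06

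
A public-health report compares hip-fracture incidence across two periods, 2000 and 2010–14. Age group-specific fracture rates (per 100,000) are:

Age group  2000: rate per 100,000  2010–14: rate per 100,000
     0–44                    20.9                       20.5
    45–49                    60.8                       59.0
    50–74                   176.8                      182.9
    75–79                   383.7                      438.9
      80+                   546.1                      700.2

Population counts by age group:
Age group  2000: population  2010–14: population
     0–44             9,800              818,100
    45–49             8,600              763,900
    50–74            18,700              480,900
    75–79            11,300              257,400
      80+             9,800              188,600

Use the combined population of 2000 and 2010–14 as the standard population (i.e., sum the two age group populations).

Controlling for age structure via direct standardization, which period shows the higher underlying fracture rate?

2010–14

Combined standard total = 2,567,100; weights = 0.3225, 0.3009, 0.1946, 0.1047, 0.0773.
2000: 0.3225×20.9 + 0.3009×60.8 + 0.1946×176.8 + 0.1047×383.7 + 0.0773×546.1 = 141.8125 per 100,000.
2010–14: 0.3225×20.5 + 0.3009×59.0 + 0.1946×182.9 + 0.1047×438.9 + 0.0773×700.2 = 160.0165 per 100,000.
The crude rates (235.76 vs 157.37) would put 2000 higher, but that reflects its age composition; once standardized to a common age structure, 2010–14 has the higher underlying rate.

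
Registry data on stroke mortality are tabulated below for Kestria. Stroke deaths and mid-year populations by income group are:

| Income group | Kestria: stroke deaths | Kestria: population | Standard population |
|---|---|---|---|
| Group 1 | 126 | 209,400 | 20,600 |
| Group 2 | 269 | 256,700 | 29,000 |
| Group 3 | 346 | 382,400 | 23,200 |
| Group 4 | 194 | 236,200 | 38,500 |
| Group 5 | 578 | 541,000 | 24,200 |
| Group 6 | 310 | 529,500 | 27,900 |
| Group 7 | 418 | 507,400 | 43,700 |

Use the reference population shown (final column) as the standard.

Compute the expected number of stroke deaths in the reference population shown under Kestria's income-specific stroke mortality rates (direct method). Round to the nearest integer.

174

Income-specific rates per 100,000 for Kestria: 60.17, 104.79, 90.48, 82.13, 106.84, 58.55, 82.38.
Expected stroke deaths = Σ (standard pop × income-specific rate ÷ 100,000)
= 20,600×60.17/100,000 + 29,000×104.79/100,000 + 23,200×90.48/100,000 + 38,500×82.13/100,000 + 24,200×106.84/100,000 + 27,900×58.55/100,000 + 43,700×82.38/100,000
= 12.40 + 30.39 + 20.99 + 31.62 + 25.86 + 16.33 + 36.00 = 173.59.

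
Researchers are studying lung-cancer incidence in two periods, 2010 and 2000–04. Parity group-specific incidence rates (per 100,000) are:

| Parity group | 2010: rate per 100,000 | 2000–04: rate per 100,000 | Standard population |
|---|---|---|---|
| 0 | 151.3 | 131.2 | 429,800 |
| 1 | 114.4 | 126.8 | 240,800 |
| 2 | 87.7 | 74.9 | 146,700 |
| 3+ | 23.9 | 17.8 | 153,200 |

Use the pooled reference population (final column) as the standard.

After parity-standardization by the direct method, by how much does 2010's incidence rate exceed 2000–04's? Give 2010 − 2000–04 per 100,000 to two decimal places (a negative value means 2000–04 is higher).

8.72

Standard total = 970,500; weights = 0.4429, 0.2481, 0.1512, 0.1579.
2010: 0.4429×151.3 + 0.2481×114.4 + 0.1512×87.7 + 0.1579×23.9 = 112.4197 per 100,000.
2000–04: 0.4429×131.2 + 0.2481×126.8 + 0.1512×74.9 + 0.1579×17.8 = 103.6971 per 100,000.
Difference = 112.4197 − 103.6971 = 8.7227.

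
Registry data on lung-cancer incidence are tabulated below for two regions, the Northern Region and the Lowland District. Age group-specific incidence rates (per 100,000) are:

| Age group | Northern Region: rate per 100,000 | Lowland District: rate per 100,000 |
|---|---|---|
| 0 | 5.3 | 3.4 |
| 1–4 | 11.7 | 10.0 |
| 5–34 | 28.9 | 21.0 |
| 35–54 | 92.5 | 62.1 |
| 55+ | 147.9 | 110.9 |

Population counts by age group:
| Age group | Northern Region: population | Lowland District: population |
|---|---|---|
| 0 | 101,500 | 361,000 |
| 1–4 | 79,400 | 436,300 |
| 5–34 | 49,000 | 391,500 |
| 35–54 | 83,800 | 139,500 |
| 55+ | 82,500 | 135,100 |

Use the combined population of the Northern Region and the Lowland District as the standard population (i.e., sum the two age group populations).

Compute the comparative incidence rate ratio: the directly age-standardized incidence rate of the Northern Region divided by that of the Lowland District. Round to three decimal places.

Combined standard total = 1,859,600; weights = 0.2487, 0.2773, 0.2369, 0.1201, 0.1170.
The Northern Region: 0.2487×5.3 + 0.2773×11.7 + 0.2369×28.9 + 0.1201×92.5 + 0.1170×147.9 = 39.8224 per 100,000.
The Lowland District: 0.2487×3.4 + 0.2773×10.0 + 0.2369×21.0 + 0.1201×62.1 + 0.1170×110.9 = 29.0271 per 100,000.
Ratio = 39.8224 ÷ 29.0271 = 1.37190.

1.372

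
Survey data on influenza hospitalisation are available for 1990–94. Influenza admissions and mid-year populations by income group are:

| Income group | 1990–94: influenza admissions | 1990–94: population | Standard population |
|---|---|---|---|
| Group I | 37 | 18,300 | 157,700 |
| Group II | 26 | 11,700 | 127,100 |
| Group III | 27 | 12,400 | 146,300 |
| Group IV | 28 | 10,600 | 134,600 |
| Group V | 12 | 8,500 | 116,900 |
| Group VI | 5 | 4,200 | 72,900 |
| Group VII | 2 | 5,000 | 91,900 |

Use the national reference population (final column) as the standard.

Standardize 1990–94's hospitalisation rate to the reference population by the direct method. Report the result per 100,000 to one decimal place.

184.6

Income-specific rates per 100,000 for 1990–94: 202.19, 222.22, 217.74, 264.15, 141.18, 119.05, 40.00.
Standard total = 847,400; weights = 0.1861, 0.1500, 0.1726, 0.1588, 0.1380, 0.0860, 0.1084.
Standardized rate: 0.1861×202.19 + 0.1500×222.22 + 0.1726×217.74 + 0.1588×264.15 + 0.1380×141.18 + 0.0860×119.05 + 0.1084×40.00 = 184.5617 per 100,000.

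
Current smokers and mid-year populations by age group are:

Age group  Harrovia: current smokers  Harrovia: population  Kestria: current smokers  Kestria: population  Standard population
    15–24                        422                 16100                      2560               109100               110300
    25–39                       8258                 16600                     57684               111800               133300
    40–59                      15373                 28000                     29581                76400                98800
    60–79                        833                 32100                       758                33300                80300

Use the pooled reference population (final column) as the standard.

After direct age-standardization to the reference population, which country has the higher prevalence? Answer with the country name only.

Age-specific rates per 1000 for Harrovia: 26.211, 497.470, 549.036, 25.950.
For Kestria: 23.465, 515.957, 387.186, 22.763.
Standard total = 422700; weights = 0.2609, 0.3154, 0.2337, 0.1900.
Harrovia: 0.2609×26.211 + 0.3154×497.470 + 0.2337×549.036 + 0.1900×25.950 = 296.9774 per 1000.
Kestria: 0.2609×23.465 + 0.3154×515.957 + 0.2337×387.186 + 0.1900×22.763 = 263.6552 per 1000.
The crude rates (268.17 vs 274.00) would put Kestria higher, but that reflects its age composition; once standardized to a common age structure, Harrovia has the higher underlying rate.

Harrovia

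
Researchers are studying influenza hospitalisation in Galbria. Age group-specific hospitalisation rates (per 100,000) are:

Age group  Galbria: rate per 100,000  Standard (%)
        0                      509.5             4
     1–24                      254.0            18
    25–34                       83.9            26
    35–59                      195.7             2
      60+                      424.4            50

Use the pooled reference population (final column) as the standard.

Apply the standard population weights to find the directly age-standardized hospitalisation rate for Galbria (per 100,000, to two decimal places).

Standard weights: 0.04, 0.18, 0.26, 0.02, 0.50.
Standardized rate: 0.0400×509.5 + 0.1800×254.0 + 0.2600×83.9 + 0.0200×195.7 + 0.5000×424.4 = 304.0280 per 100,000.

304.03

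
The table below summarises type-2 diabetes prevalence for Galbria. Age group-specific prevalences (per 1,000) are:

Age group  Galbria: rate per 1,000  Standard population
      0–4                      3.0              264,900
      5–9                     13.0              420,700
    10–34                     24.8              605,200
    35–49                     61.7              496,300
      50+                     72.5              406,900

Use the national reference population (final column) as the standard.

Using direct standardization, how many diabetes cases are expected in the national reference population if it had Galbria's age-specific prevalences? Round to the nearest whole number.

81395

Expected diabetes cases = Σ (standard pop × age-specific rate ÷ 1,000)
= 264,900×3.0/1,000 + 420,700×13.0/1,000 + 605,200×24.8/1,000 + 496,300×61.7/1,000 + 406,900×72.5/1,000
= 794.70 + 5469.10 + 15008.96 + 30621.71 + 29500.25 = 81394.72.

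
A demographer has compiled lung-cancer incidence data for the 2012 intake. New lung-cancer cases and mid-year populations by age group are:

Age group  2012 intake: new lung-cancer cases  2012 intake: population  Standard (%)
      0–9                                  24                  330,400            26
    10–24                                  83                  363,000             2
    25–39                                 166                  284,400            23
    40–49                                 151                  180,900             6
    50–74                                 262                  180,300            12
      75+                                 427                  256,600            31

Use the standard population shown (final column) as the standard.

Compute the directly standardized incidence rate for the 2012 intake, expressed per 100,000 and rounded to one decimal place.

89.8

Age-specific rates per 100,000 for the 2012 intake: 7.26, 22.87, 58.37, 83.47, 145.31, 166.41.
Standard weights: 0.26, 0.02, 0.23, 0.06, 0.12, 0.31.
Standardized rate: 0.2600×7.26 + 0.0200×22.87 + 0.2300×58.37 + 0.0600×83.47 + 0.1200×145.31 + 0.3100×166.41 = 89.8027 per 100,000.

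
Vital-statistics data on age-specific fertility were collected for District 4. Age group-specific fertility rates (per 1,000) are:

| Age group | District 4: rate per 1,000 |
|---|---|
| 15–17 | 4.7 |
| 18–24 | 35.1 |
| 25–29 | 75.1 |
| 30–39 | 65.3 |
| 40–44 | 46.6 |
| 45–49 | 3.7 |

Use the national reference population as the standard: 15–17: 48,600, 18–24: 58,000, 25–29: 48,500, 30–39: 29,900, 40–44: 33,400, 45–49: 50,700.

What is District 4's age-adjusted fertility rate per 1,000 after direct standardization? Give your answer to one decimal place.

35.7

Standard total = 269,100; weights = 0.1806, 0.2155, 0.1802, 0.1111, 0.1241, 0.1884.
Standardized rate: 0.1806×4.7 + 0.2155×35.1 + 0.1802×75.1 + 0.1111×65.3 + 0.1241×46.6 + 0.1884×3.7 = 35.6859 per 1,000.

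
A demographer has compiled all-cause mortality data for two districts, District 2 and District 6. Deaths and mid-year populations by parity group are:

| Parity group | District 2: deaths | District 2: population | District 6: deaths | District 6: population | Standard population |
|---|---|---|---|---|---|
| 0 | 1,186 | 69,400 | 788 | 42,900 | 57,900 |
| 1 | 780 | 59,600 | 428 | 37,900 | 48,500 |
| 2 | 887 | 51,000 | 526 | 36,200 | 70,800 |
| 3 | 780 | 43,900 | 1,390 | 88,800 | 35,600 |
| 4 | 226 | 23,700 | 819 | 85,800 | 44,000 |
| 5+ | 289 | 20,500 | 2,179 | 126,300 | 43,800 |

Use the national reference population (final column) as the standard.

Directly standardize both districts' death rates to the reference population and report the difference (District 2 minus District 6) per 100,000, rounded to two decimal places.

Parity-specific rates per 100,000 for District 2: 1708.93, 1308.72, 1739.22, 1776.77, 953.59, 1409.76.
For District 6: 1836.83, 1129.29, 1453.04, 1565.32, 954.55, 1725.26.
Standard total = 300,600; weights = 0.1926, 0.1613, 0.2355, 0.1184, 0.1464, 0.1457.
District 2: 0.1926×1708.93 + 0.1613×1308.72 + 0.2355×1739.22 + 0.1184×1776.77 + 0.1464×953.59 + 0.1457×1409.76 = 1505.3721 per 100,000.
District 6: 0.1926×1836.83 + 0.1613×1129.29 + 0.2355×1453.04 + 0.1184×1565.32 + 0.1464×954.55 + 0.1457×1725.26 = 1454.7223 per 100,000.
Difference = 1505.3721 − 1454.7223 = 50.6498.

50.65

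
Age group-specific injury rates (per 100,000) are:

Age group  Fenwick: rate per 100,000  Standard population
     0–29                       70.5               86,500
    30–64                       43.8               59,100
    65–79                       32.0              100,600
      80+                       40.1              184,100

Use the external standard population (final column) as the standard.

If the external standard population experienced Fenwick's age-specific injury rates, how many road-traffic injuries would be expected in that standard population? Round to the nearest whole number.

Expected road-traffic injuries = Σ (standard pop × age-specific rate ÷ 100,000)
= 86,500×70.5/100,000 + 59,100×43.8/100,000 + 100,600×32.0/100,000 + 184,100×40.1/100,000
= 60.98 + 25.89 + 32.19 + 73.82 = 192.88.

193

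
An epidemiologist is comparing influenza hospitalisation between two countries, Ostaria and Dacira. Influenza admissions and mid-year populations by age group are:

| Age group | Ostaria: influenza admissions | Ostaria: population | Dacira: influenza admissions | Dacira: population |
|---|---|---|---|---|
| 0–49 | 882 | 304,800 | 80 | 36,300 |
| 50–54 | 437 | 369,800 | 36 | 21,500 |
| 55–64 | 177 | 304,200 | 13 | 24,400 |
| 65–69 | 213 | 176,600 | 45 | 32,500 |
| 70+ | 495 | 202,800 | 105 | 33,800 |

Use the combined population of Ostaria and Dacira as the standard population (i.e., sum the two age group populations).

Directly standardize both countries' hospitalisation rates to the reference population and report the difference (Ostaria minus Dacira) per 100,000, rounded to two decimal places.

Age-specific rates per 100,000 for Ostaria: 289.37, 118.17, 58.19, 120.61, 244.08.
For Dacira: 220.39, 167.44, 53.28, 138.46, 310.65.
Combined standard total = 1,506,700; weights = 0.2264, 0.2597, 0.2181, 0.1388, 0.1570.
Ostaria: 0.2264×289.37 + 0.2597×118.17 + 0.2181×58.19 + 0.1388×120.61 + 0.1570×244.08 = 163.9573 per 100,000.
Dacira: 0.2264×220.39 + 0.2597×167.44 + 0.2181×53.28 + 0.1388×138.46 + 0.1570×310.65 = 172.9961 per 100,000.
Difference = 163.9573 − 172.9961 = -9.0388.

-9.04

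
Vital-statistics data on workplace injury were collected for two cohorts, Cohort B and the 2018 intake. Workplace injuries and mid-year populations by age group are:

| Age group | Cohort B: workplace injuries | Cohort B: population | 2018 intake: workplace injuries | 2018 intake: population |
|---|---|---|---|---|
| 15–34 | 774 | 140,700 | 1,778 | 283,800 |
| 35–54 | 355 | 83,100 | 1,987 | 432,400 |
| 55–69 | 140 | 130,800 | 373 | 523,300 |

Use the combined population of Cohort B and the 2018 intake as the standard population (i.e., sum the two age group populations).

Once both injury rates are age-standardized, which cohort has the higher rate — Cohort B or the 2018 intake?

Age-specific rates per 10,000 for Cohort B: 55.01, 42.72, 10.70.
For the 2018 intake: 62.65, 45.95, 7.13.
Combined standard total = 1,594,100; weights = 0.2663, 0.3234, 0.4103.
Cohort B: 0.2663×55.01 + 0.3234×42.72 + 0.4103×10.70 = 32.8556 per 10,000.
The 2018 intake: 0.2663×62.65 + 0.3234×45.95 + 0.4103×7.13 = 34.4682 per 10,000.
The crude rates (35.79 vs 33.38) would put Cohort B higher, but that reflects its age composition; once standardized to a common age structure, the 2018 intake has the higher underlying rate.

2018 intake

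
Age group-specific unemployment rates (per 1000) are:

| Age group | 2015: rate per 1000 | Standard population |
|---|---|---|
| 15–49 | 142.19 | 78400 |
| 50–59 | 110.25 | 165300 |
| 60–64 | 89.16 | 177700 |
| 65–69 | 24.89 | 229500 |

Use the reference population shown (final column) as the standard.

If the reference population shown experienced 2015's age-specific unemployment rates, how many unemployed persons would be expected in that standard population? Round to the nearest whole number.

Expected unemployed persons = Σ (standard pop × age-specific rate ÷ 1000)
= 78400×142.19/1000 + 165300×110.25/1000 + 177700×89.16/1000 + 229500×24.89/1000
= 11147.70 + 18224.33 + 15843.73 + 5712.26 = 50928.01.

50928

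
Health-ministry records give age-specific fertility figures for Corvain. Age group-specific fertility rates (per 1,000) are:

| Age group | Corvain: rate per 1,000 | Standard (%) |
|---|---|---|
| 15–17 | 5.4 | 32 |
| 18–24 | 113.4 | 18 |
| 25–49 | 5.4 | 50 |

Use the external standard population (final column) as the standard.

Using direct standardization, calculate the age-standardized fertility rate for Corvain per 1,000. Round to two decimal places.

Standard weights: 0.32, 0.18, 0.50.
Standardized rate: 0.3200×5.4 + 0.1800×113.4 + 0.5000×5.4 = 24.8400 per 1,000.

24.84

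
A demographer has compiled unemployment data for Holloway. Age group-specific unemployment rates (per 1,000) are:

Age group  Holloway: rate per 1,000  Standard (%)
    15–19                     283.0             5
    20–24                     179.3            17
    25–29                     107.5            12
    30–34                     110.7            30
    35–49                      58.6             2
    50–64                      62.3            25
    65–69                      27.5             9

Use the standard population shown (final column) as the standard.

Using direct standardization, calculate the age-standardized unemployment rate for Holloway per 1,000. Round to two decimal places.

Standard weights: 0.05, 0.17, 0.12, 0.30, 0.02, 0.25, 0.09.
Standardized rate: 0.0500×283.0 + 0.1700×179.3 + 0.1200×107.5 + 0.3000×110.7 + 0.0200×58.6 + 0.2500×62.3 + 0.0900×27.5 = 109.9630 per 1,000.

109.96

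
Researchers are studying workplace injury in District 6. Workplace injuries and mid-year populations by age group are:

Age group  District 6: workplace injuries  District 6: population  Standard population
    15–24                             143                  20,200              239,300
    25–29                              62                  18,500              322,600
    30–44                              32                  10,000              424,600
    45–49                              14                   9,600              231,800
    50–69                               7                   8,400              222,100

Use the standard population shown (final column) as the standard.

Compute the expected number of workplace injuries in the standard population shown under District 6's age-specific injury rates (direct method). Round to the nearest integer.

Age-specific rates per 10,000 for District 6: 70.79, 33.51, 32.00, 14.58, 8.33.
Expected workplace injuries = Σ (standard pop × age-specific rate ÷ 10,000)
= 239,300×70.79/10,000 + 322,600×33.51/10,000 + 424,600×32.00/10,000 + 231,800×14.58/10,000 + 222,100×8.33/10,000
= 1694.05 + 1081.15 + 1358.72 + 338.04 + 185.08 = 4657.05.

4657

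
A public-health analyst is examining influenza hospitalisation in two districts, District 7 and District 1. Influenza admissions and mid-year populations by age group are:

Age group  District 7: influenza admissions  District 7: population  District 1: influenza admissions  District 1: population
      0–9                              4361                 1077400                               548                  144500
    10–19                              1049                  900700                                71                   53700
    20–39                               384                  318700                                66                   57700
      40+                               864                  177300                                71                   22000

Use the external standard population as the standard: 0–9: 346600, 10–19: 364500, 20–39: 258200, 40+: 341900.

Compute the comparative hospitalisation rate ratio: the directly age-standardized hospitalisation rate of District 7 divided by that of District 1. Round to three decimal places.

Age-specific rates per 100000 for District 7: 404.77, 116.46, 120.49, 487.31.
For District 1: 379.24, 132.22, 114.38, 322.73.
Standard total = 1311200; weights = 0.2643, 0.2780, 0.1969, 0.2608.
District 7: 0.2643×404.77 + 0.2780×116.46 + 0.1969×120.49 + 0.2608×487.31 = 290.1667 per 100000.
District 1: 0.2643×379.24 + 0.2780×132.22 + 0.1969×114.38 + 0.2608×322.73 = 243.6787 per 100000.
Ratio = 290.1667 ÷ 243.6787 = 1.19078.

1.191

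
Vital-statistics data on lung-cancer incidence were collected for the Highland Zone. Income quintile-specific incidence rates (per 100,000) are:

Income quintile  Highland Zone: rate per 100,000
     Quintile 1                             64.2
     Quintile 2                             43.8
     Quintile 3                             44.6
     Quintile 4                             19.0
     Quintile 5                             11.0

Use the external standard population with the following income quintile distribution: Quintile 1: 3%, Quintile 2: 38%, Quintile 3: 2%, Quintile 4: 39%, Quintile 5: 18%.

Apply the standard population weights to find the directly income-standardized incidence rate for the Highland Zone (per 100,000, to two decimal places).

28.85

Standard weights: 0.03, 0.38, 0.02, 0.39, 0.18.
Standardized rate: 0.0300×64.2 + 0.3800×43.8 + 0.0200×44.6 + 0.3900×19.0 + 0.1800×11.0 = 28.8520 per 100,000.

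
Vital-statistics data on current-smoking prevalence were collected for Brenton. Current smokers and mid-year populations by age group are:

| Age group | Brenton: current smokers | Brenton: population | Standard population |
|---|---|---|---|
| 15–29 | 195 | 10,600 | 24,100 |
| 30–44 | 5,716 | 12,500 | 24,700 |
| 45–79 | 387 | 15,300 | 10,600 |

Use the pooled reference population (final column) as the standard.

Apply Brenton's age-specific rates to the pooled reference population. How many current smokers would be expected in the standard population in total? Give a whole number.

Age-specific rates per 1,000 for Brenton: 18.396, 457.280, 25.294.
Expected current smokers = Σ (standard pop × age-specific rate ÷ 1,000)
= 24,100×18.396/1,000 + 24,700×457.280/1,000 + 10,600×25.294/1,000
= 443.35 + 11294.82 + 268.12 = 12006.28.

12006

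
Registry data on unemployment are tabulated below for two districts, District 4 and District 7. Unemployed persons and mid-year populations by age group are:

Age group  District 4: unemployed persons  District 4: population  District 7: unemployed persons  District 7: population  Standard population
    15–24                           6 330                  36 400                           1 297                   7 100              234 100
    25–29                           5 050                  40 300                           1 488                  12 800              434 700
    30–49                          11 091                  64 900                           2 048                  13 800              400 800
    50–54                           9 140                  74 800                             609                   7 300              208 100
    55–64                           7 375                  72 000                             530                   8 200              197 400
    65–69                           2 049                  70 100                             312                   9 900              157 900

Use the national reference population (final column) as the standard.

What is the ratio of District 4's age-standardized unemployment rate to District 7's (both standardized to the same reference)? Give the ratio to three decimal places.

Age-specific rates per 1 000 for District 4: 173.901, 125.310, 170.894, 122.193, 102.431, 29.230.
For District 7: 182.676, 116.250, 148.406, 83.425, 64.634, 31.515.
Standard total = 1 633 000; weights = 0.1434, 0.2662, 0.2454, 0.1274, 0.1209, 0.0967.
District 4: 0.1434×173.901 + 0.2662×125.310 + 0.2454×170.894 + 0.1274×122.193 + 0.1209×102.431 + 0.0967×29.230 = 131.0105 per 1 000.
District 7: 0.1434×182.676 + 0.2662×116.250 + 0.2454×148.406 + 0.1274×83.425 + 0.1209×64.634 + 0.0967×31.515 = 115.0490 per 1 000.
Ratio = 131.0105 ÷ 115.0490 = 1.13874.

1.139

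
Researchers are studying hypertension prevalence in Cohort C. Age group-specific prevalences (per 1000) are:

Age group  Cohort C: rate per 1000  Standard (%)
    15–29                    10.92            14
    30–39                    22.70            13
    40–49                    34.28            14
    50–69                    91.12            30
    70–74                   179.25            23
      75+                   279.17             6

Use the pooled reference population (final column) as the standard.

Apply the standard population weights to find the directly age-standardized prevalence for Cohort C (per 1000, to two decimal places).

Standard weights: 0.14, 0.13, 0.14, 0.30, 0.23, 0.06.
Standardized rate: 0.1400×10.92 + 0.1300×22.70 + 0.1400×34.28 + 0.3000×91.12 + 0.2300×179.25 + 0.0600×279.17 = 94.5927 per 1000.

94.59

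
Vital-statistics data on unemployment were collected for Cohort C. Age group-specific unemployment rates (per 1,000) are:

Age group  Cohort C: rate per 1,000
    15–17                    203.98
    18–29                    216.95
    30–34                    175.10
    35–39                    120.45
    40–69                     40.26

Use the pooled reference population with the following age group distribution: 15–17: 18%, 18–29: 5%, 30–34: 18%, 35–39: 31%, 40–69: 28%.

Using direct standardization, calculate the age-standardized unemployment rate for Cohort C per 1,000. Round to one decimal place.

Standard weights: 0.18, 0.05, 0.18, 0.31, 0.28.
Standardized rate: 0.1800×203.98 + 0.0500×216.95 + 0.1800×175.10 + 0.3100×120.45 + 0.2800×40.26 = 127.6942 per 1,000.

127.7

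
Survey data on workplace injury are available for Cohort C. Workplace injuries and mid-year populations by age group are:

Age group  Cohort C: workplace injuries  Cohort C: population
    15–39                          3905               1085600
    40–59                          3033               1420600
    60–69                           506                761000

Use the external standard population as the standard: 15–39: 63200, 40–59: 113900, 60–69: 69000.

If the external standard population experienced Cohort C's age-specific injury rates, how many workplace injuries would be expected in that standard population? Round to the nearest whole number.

516

Age-specific rates per 10000 for Cohort C: 35.97, 21.35, 6.65.
Expected workplace injuries = Σ (standard pop × age-specific rate ÷ 10000)
= 63200×35.97/10000 + 113900×21.35/10000 + 69000×6.65/10000
= 227.34 + 243.18 + 45.88 = 516.39.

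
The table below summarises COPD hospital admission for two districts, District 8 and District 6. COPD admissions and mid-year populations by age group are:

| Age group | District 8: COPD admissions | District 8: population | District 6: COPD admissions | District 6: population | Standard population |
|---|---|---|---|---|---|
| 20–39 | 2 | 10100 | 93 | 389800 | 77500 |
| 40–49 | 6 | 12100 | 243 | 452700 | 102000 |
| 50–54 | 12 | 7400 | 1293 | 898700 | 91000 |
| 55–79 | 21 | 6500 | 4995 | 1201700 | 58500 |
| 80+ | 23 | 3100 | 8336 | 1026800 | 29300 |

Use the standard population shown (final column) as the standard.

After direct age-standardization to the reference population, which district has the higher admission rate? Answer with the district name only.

Age-specific rates per 10000 for District 8: 1.98, 4.96, 16.22, 32.31, 74.19.
For District 6: 2.39, 5.37, 14.39, 41.57, 81.18.
Standard total = 358300; weights = 0.2163, 0.2847, 0.2540, 0.1633, 0.0818.
District 8: 0.2163×1.98 + 0.2847×4.96 + 0.2540×16.22 + 0.1633×32.31 + 0.0818×74.19 = 17.3006 per 10000.
District 6: 0.2163×2.39 + 0.2847×5.37 + 0.2540×14.39 + 0.1633×41.57 + 0.0818×81.18 = 19.1236 per 10000.

District 6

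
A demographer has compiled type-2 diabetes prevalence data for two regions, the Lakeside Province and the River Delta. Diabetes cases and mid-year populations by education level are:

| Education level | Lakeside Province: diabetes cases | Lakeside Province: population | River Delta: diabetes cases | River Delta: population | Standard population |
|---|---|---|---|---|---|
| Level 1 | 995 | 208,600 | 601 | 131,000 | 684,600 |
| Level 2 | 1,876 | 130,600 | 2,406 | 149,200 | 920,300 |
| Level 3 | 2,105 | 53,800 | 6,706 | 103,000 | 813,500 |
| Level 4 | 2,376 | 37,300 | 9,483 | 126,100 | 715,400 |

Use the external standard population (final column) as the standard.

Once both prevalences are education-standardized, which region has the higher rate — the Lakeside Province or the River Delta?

River Delta

Education-specific rates per 1,000 for the Lakeside Province: 4.770, 14.364, 39.126, 63.700.
For the River Delta: 4.588, 16.126, 65.107, 75.202.
Standard total = 3,133,800; weights = 0.2185, 0.2937, 0.2596, 0.2283.
The Lakeside Province: 0.2185×4.770 + 0.2937×14.364 + 0.2596×39.126 + 0.2283×63.700 = 29.9589 per 1,000.
The River Delta: 0.2185×4.588 + 0.2937×16.126 + 0.2596×65.107 + 0.2283×75.202 = 39.8065 per 1,000.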